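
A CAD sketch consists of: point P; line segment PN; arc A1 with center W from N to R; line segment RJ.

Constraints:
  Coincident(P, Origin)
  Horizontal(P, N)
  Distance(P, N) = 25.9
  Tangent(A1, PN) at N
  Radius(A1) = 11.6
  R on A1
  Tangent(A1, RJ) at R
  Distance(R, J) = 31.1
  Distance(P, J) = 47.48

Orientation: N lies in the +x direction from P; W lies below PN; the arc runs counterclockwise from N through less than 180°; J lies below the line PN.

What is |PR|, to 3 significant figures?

19.4

Checks: |WN| = 11.60 ✓; |WR| = 11.60 ✓; ∠(WR, RJ) = 90.00° ✓; |RJ| = 31.10 ✓; |PJ| = 47.48 ✓.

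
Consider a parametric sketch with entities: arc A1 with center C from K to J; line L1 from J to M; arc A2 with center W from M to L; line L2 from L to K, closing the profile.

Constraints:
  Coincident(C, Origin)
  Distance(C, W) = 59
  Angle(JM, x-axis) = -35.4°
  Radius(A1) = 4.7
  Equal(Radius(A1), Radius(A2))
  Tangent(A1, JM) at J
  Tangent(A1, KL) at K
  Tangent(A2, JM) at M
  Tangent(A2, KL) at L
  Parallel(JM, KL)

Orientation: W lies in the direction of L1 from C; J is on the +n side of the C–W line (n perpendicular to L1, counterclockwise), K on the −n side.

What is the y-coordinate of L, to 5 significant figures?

-38.009

The slot axis is L1's direction at -35.4°, so u = (cos -35.4°, sin -35.4°) = (0.81513, -0.57928) and n = (−sin -35.4°, cos -35.4°) = (0.57928, 0.81513). C is at the origin and W lies 59.0 along u from C, so W = 59.0·u = (48.093, -34.178). Tangency of A1 to both parallel lines with radius 4.7 puts J and K at C ± 4.7·n: J = (2.7226, 3.8311), K = (-2.7226, -3.8311). Equal radii place M and L the same way about W: M = W + 4.7·n = (50.815, -30.346), L = W − 4.7·n = (45.370, -38.009). So L.y = -38.009.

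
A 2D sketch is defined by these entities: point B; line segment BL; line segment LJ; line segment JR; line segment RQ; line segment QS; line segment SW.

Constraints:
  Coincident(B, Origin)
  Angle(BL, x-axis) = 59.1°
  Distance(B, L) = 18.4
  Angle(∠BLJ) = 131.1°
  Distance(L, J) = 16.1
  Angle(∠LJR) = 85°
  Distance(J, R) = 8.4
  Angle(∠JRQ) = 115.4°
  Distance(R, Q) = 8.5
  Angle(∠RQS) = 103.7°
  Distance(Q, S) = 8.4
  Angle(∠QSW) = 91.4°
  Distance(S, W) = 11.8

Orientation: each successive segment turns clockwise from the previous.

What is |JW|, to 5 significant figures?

4.5376

B is at the origin; BL runs at 59.1° with length 18.4, so L = (9.4492, 15.788). ∠BLJ = 131.1° gives LJ at 10.200° from the x-axis; with |LJ| = 16.1, J = (25.295, 18.639). ∠LJR = 85.0° gives JR at -84.800° from the x-axis; with |JR| = 8.4, R = (26.056, 10.274). ∠JRQ = 115.4° gives RQ at -149.40° from the x-axis; with |RQ| = 8.5, Q = (18.740, 5.9472). ∠RQS = 103.7° gives QS at 134.30° from the x-axis; with |QS| = 8.4, S = (12.873, 11.959). ∠QSW = 91.4° gives SW at 45.700° from the x-axis; with |SW| = 11.8, W = (21.114, 20.404). Then |JW| = |W − J| = 4.5376.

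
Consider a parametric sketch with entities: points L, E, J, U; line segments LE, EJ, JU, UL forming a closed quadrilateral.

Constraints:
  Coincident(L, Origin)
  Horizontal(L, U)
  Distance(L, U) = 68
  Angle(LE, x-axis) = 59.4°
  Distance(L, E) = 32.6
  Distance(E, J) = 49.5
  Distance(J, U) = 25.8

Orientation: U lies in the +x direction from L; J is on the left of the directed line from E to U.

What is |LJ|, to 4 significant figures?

70.87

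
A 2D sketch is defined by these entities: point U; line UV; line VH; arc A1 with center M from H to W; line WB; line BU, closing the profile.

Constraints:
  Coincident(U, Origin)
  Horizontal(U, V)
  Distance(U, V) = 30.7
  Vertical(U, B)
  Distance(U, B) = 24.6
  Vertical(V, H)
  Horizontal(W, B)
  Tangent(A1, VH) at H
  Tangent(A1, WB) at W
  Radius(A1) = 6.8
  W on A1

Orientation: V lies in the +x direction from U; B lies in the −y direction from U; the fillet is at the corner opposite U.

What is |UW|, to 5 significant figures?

34.298

U is at the origin; U and V share the same y with |UV| = 30.7 and V on the +x side, so V = (30.700, 0.0000). U and B share the same x with |UB| = 24.6 and B on the −y side, so B = (0.0000, -24.600). The virtual corner opposite U is at (30.700, -24.600). The tangent condition forces MH to be normal to VH and since A1 is tangent to WB there, MW ⟂ WB, with radius 6.8, so the center M sits 6.8 in from both sides at M = (23.900, -17.800). That places the tangent points at H = (30.700, -17.800) on VH and W = (23.900, -24.600) on WB. Then |UW| = |W − U| = 34.298.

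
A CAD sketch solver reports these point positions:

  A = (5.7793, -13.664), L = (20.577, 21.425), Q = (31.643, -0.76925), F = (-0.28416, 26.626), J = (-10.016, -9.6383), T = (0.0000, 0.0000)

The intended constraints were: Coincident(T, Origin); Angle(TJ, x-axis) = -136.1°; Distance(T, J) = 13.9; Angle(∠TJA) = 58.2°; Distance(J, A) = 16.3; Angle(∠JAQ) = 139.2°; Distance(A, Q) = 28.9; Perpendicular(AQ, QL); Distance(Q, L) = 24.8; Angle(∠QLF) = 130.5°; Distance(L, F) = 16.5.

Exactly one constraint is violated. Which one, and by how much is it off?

Distance(L, F) = 16.5 — off by 5.00.

T = (0.00, 0.00) ✓; TJ at -136.1° ✓; |TJ| = 13.90 ✓; ∠TJA = 58.20° ✓; |JA| = 16.30 ✓; ∠JAQ = 139.2° ✓; |AQ| = 28.90 ✓; ∠(AQ, QL) = 90.00° ✓; |QL| = 24.80 ✓; ∠QLF = 130.5° ✓; |LF| = 21.50 ✗.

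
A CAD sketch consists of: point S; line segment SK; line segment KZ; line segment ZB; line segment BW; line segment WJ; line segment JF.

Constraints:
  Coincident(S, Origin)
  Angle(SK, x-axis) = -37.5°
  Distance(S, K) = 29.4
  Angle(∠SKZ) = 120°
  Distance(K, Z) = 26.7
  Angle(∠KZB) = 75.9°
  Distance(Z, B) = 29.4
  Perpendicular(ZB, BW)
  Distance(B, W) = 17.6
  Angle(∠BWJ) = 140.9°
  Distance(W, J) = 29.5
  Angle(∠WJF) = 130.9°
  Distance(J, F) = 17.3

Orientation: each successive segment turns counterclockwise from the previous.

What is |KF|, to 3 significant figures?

20.0

S is at the origin; SK runs at -37.5° with length 29.4, so K = (23.3, -17.9). ∠SKZ = 120.0° gives KZ at 22.5° from the x-axis; with |KZ| = 26.7, Z = (48.0, -7.68). ∠KZB = 75.9° gives ZB at 127° from the x-axis; with |ZB| = 29.4, B = (30.5, 15.9). ZB ⟂ BW, so BW runs at -143°; with |BW| = 17.6, W = (16.3, 5.43). ∠BWJ = 140.9° gives WJ at -104° from the x-axis; with |WJ| = 29.5, J = (9.05, -23.2). ∠WJF = 130.9° gives JF at -55.2° from the x-axis; with |JF| = 17.3, F = (18.9, -37.4). Then |KF| = |F − K| = 20.0.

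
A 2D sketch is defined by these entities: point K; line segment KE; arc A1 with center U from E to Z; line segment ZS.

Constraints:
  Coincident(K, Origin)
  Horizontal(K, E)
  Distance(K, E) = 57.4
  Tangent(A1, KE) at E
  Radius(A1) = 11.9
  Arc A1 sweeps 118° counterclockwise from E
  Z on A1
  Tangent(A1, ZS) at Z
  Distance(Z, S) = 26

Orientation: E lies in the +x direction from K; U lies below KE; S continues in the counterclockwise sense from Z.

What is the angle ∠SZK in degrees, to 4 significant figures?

138.5°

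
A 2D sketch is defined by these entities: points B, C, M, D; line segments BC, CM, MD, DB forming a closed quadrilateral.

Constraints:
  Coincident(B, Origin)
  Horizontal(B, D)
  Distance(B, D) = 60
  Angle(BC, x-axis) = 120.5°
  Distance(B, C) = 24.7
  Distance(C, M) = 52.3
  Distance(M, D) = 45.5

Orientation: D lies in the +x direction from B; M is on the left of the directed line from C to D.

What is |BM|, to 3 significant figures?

53.6

B is at the origin; B and D share the same y with |BD| = 60.0 and D in +x, so D = (60.0, 0). BC runs at 120.5° with |BC| = 24.7, so C = (-12.5, 21.3). M is determined by |CM| = 52.3 and |MD| = 45.5 together: it lies at the intersection of circle(C, 52.3) and circle(D, 45.5). With |CD| = 75.6, the foot of the radical line on CD is 42.2 from C and the perpendicular offset is √(52.3² − 42.2²) = 30.9. Taking the left-of-CD solution: M = (36.7, 39.1).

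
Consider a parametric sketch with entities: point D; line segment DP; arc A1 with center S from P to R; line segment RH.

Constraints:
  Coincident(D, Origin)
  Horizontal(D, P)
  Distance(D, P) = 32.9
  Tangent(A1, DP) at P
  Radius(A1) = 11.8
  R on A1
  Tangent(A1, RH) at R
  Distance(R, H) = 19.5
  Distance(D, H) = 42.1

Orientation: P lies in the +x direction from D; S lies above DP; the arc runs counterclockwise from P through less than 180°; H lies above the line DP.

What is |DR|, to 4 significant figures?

45.55

Checks: D.y = 0.00, P.y = 0.00 ✓; |SP| = 11.80 ✓; |SR| = 11.80 ✓; ∠(SR, RH) = 90.00° ✓; |RH| = 19.50 ✓; |DH| = 42.10 ✓.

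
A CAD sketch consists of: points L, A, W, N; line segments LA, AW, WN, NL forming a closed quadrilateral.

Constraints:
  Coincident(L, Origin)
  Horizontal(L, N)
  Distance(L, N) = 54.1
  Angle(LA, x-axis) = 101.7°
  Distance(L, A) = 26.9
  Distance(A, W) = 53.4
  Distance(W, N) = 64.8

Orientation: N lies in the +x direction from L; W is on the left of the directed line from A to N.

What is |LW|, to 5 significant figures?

70.749

Checks: |AW| = 53.40 ✓; |WN| = 64.80 ✓.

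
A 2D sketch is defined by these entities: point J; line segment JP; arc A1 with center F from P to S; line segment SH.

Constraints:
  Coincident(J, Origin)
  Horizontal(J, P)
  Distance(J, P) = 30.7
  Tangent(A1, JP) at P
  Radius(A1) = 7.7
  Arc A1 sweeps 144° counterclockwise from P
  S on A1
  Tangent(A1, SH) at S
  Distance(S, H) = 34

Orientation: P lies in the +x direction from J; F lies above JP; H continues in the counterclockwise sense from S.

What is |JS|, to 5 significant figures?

37.880

J is at the origin; J and P share the same y with |JP| = 30.7 and P on the +x side, so P = (30.700, 0.0000). Since A1 is tangent to JP there, FP ⟂ JP, so F = P + (0, 7.7) = (30.700, 7.7000). On A1, P sits at bearing -90° from F; a 144° counterclockwise sweep puts S at bearing 54°, so S = F + 7.7·(cos 54°, sin 54°) = (35.226, 13.929). Then |JS| = |S − J| = 37.880.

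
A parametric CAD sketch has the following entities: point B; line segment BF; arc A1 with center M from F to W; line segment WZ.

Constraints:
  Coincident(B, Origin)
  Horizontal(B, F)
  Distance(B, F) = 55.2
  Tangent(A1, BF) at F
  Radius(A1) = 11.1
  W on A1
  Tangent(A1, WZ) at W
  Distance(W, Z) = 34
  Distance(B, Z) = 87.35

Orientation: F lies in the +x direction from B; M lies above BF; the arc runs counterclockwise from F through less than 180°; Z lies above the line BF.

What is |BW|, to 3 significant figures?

65.8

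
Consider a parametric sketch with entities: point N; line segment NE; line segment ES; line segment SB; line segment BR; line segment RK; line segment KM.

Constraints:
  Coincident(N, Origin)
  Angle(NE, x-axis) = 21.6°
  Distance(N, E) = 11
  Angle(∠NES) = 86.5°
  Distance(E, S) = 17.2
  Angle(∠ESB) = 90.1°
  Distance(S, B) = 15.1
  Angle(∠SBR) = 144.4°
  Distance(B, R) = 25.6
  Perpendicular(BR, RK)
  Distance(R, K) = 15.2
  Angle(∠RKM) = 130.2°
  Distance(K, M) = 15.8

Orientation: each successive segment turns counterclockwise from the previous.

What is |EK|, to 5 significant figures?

28.905

N is at the origin; NE runs at 21.6° with length 11.0, so E = (10.228, 4.0494). ∠NES = 86.5° gives ES at 115.10° from the x-axis; with |ES| = 17.2, S = (2.9313, 19.625). ∠ESB = 90.1° gives SB at -155.00° from the x-axis; with |SB| = 15.1, B = (-10.754, 13.244). ∠SBR = 144.4° gives BR at -119.40° from the x-axis; with |BR| = 25.6, R = (-23.321, -9.0595). BR is perpendicular to RK, so RK runs at -29.400°; with |RK| = 15.2, K = (-10.079, -16.521). Then |EK| = |K − E| = 28.905.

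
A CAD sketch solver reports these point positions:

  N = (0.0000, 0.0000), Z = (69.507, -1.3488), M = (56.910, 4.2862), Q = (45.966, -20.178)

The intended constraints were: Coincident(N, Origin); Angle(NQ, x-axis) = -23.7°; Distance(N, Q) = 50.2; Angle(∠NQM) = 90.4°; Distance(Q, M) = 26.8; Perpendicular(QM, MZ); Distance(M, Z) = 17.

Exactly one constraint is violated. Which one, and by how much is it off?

Distance(M, Z) = 17 — off by 3.20.

N = (0.00, 0.00) ✓; NQ at -23.70° ✓; |NQ| = 50.20 ✓; ∠NQM = 90.40° ✓; |QM| = 26.80 ✓; ∠(QM, MZ) = 90.00° ✓; |MZ| = 13.80 ✗.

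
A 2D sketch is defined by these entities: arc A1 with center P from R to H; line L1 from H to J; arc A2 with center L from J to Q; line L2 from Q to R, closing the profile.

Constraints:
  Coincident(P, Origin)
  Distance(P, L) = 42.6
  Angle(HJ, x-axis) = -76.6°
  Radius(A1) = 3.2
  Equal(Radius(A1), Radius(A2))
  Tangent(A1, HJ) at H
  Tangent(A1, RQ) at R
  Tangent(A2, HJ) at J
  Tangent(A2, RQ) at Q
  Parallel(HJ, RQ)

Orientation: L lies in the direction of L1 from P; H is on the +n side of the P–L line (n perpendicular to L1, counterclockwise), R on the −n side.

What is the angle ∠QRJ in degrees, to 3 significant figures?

8.54°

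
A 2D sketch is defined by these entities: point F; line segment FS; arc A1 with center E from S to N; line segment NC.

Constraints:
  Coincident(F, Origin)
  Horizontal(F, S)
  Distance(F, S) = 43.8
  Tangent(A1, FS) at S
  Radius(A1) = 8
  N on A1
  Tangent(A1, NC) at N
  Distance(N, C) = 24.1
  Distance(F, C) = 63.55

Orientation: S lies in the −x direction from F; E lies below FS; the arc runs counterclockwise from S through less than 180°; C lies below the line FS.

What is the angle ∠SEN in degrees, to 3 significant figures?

80.1°

Checks: F = (0.00, 0.00) ✓; |EN| = 8.000 ✓; ∠(EN, NC) = 90.00° ✓; |NC| = 24.10 ✓; |FC| = 63.55 ✓.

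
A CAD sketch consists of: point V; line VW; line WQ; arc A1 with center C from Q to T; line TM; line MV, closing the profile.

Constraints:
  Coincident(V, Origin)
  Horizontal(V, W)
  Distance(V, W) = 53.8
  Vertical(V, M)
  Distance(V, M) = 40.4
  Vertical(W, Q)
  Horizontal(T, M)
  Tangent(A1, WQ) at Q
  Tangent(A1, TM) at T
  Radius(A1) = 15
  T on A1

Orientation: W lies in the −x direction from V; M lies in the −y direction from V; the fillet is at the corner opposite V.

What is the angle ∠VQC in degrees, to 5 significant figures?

25.273°

V is at the origin; V and W share the same y with |VW| = 53.8 and W on the −x side, so W = (-53.800, 0.0000). VM is vertical with |VM| = 40.4 and M on the −y side, so M = (0.0000, -40.400). The virtual corner opposite V is at (-53.800, -40.400). The tangent condition forces CQ to be normal to WQ and the tangent condition forces CT to be normal to TM, with radius 15.0, so the center C sits 15.0 in from both sides at C = (-38.800, -25.400). That places the tangent points at Q = (-53.800, -25.400) on WQ and T = (-38.800, -40.400) on TM. Then cos ∠VQC = QV·QC / (|QV||QC|), giving 25.273°.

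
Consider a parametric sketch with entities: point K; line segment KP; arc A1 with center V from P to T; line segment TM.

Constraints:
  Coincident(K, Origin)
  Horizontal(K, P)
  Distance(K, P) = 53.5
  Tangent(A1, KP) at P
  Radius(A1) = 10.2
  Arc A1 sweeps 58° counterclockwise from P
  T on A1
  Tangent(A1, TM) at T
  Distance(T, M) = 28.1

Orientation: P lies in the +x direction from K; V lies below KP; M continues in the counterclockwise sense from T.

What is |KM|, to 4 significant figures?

41.44

K is at the origin; KP is horizontal with |KP| = 53.5 and P on the +x side, so P = (53.50, 0.000). Since A1 is tangent to KP there, VP ⟂ KP, so V = P + (0, -10.2) = (53.50, -10.20). On A1, P sits at bearing 90° from V; a 58° counterclockwise sweep puts T at bearing 148°, so T = V + 10.2·(cos 148°, sin 148°) = (44.85, -4.795). Since A1 is tangent to TM there, VT ⟂ TM, so TM runs along (−sin 148°, cos 148°); with |TM| = 28.1, M = (29.96, -28.62). Then |KM| = |M − K| = 41.44.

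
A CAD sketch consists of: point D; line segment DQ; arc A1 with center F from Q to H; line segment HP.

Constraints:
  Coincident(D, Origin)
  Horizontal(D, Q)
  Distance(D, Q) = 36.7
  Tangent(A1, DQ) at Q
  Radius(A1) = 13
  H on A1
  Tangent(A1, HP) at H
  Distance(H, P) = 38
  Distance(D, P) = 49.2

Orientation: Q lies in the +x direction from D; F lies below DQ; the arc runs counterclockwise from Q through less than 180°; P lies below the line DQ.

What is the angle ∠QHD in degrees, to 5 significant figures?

119.46°

D is at the origin; D and Q share the same y with |DQ| = 36.7 and Q on the +x side, so Q = (36.700, 0.0000). The tangent condition forces FQ to be normal to DQ, so F = Q + (0, -13) = (36.700, -13.000). Since FH ⟂ HP (tangency), |FP| = √(13.0² + 38.0²) = 40.162 regardless of where H sits on A1. So P lies on both circle(D, 49.2) and circle(F, 40.162); the below-DQ intersection is P = (15.065, -46.837). H is the foot of the tangent from P: H = (24.070, -9.9192).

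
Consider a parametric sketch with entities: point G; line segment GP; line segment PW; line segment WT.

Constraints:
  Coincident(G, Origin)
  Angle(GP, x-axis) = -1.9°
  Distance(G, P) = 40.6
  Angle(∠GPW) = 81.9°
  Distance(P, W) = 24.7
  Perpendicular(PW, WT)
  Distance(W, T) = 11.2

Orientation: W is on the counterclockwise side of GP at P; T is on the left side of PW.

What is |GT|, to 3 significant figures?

34.7

G is at the origin; GP runs at -1.9° with length 40.6, so P = 40.6·(cos -1.9°, sin -1.9°) = (40.6, -1.35). ∠GPW = 81.9°, so PW runs at -1.9° + (180° − 81.9°) = 96.2° from the x-axis; with |PW| = 24.7, W = P + 24.7·(cos 96.2°, sin 96.2°) = (37.9, 23.2). The perpendicularity gives WT at right angles to PW; with |WT| = 11.2 on the left of PW, T = W + 11.2·(-0.994, -0.108) = (26.8, 22.0). Then |GT| = |T − G| = 34.7.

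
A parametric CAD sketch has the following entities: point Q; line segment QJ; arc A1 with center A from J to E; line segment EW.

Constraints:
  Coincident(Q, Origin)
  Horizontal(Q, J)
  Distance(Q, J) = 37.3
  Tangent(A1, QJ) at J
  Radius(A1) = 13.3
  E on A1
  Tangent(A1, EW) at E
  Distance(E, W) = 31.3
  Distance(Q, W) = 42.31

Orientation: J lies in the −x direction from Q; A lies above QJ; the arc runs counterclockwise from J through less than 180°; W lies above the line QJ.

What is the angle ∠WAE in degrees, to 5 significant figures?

66.978°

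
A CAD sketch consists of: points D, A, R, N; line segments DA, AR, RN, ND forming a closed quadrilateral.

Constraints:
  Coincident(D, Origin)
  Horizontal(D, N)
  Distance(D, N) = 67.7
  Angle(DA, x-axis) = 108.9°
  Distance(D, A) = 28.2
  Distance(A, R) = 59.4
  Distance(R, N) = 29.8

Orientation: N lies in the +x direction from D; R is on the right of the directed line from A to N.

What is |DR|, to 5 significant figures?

39.852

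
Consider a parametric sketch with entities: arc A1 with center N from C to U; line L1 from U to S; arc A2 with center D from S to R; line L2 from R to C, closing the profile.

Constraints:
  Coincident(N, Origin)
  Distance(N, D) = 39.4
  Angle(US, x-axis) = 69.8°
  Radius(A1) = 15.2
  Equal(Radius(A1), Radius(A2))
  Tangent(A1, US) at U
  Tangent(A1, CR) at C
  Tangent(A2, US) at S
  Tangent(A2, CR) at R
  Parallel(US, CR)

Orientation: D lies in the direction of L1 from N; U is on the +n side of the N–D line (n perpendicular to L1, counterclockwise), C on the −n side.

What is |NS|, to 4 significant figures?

42.23

The slot axis is L1's direction at 69.8°, so u = (cos 69.8°, sin 69.8°) = (0.3453, 0.9385) and n = (−sin 69.8°, cos 69.8°) = (-0.9385, 0.3453). N is at the origin and D lies 39.4 along u from N, so D = 39.4·u = (13.60, 36.98). Tangency of A1 to both parallel lines with radius 15.2 puts U and C at N ± 15.2·n: U = (-14.27, 5.249), C = (14.27, -5.249). Equal radii place S and R the same way about D: S = D + 15.2·n = (-0.6603, 42.23), R = D − 15.2·n = (27.87, 31.73). Then |NS| = |S − N| = 42.23.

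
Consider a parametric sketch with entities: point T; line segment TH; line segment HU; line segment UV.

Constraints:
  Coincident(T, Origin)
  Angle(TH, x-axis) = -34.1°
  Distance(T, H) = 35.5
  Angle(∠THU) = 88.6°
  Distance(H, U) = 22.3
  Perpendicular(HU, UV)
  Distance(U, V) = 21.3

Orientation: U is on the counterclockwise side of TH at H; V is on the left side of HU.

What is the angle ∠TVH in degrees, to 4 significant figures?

77.19°

T is at the origin; TH runs at -34.1° with length 35.5, so H = 35.5·(cos -34.1°, sin -34.1°) = (29.40, -19.90). ∠THU = 88.6°, so HU runs at -34.1° + (180° − 88.6°) = 57.30° from the x-axis; with |HU| = 22.3, U = H + 22.3·(cos 57.30°, sin 57.30°) = (41.44, -1.137). HU ⟂ UV; with |UV| = 21.3 on the left of HU, V = U + 21.3·(-0.8415, 0.5402) = (23.52, 10.37). Then cos ∠TVH = VT·VH / (|VT||VH|), giving 77.19°.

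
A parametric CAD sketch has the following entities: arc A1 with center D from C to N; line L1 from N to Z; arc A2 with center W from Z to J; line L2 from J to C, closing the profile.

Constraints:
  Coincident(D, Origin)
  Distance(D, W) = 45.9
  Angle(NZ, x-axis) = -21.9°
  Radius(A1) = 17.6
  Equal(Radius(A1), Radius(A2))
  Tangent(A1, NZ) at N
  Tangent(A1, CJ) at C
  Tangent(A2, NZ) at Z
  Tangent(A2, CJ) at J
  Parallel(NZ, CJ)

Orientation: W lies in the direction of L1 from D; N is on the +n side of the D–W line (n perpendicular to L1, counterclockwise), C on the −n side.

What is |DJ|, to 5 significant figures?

49.159

The slot axis is L1's direction at -21.9°, so u = (cos -21.9°, sin -21.9°) = (0.92784, -0.37299) and n = (−sin -21.9°, cos -21.9°) = (0.37299, 0.92784). D is at the origin and W lies 45.9 along u from D, so W = 45.9·u = (42.588, -17.120). Tangency of A1 to both parallel lines with radius 17.6 puts N and C at D ± 17.6·n: N = (6.5646, 16.330), C = (-6.5646, -16.330). Equal radii place Z and J the same way about W: Z = W + 17.6·n = (49.152, -0.79022), J = W − 17.6·n = (36.023, -33.450). Then |DJ| = |J − D| = 49.159.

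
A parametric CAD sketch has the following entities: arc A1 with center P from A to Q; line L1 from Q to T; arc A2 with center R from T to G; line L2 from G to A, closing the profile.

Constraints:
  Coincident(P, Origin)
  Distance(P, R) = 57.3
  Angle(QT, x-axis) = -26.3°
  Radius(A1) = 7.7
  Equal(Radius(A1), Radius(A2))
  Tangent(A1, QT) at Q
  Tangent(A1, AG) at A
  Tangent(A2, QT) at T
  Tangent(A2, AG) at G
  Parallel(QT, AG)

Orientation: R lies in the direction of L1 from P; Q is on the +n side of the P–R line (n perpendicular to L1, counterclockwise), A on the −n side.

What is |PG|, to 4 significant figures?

57.82

Tangency of A1 to both parallel lines with radius 7.7 puts Q and A at P ± 7.7·n: Q = (3.412, 6.903), A = (-3.412, -6.903). Equal radii place T and G the same way about R: T = R + 7.7·n = (54.78, -18.49), G = R − 7.7·n = (47.96, -32.29). Then |PG| = |G − P| = 57.82.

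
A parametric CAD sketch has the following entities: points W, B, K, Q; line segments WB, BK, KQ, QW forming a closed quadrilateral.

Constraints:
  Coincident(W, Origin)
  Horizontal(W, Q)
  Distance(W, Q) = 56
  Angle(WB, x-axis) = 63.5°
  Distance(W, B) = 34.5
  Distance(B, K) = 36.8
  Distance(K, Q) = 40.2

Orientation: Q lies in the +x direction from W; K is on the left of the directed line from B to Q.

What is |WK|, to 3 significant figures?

64.8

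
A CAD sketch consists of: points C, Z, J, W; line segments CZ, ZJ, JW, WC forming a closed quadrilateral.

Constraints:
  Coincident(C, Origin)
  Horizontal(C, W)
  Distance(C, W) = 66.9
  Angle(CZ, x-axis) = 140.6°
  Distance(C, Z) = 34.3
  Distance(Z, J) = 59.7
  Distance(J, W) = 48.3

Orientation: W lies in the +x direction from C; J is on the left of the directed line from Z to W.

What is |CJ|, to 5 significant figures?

46.312

Checks: |ZJ| = 59.70 ✓; |JW| = 48.30 ✓.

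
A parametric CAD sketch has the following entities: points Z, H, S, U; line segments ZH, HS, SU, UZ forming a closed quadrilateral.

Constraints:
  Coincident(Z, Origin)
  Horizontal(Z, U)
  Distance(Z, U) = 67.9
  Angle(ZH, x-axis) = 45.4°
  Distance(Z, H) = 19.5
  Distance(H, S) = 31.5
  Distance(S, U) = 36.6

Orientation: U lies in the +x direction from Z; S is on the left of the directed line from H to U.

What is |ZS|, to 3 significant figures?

50.1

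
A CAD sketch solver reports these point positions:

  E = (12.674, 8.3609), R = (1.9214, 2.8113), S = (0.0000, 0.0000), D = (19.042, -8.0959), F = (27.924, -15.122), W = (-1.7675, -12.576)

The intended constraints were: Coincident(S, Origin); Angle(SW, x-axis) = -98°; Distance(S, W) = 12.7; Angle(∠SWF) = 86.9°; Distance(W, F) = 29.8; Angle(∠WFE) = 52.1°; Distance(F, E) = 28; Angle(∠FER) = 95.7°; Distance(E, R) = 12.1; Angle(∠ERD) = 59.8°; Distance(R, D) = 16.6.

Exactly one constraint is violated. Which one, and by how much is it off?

Distance(R, D) = 16.6 — off by 3.70.

S = (0.00, 0.00) ✓; SW at -98.00° ✓; |SW| = 12.70 ✓; ∠SWF = 86.90° ✓; |WF| = 29.80 ✓; ∠WFE = 52.10° ✓; |FE| = 28.00 ✓; ∠FER = 95.70° ✓; |ER| = 12.10 ✓; ∠ERD = 59.80° ✓; |RD| = 20.30 ✗.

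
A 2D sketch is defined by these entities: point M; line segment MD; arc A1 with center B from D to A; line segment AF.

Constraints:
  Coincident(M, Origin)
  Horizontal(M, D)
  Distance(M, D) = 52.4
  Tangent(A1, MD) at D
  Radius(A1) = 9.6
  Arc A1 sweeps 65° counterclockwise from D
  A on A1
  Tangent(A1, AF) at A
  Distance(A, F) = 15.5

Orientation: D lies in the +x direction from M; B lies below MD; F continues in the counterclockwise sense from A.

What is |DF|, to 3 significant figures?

24.8

M is at the origin; MD is horizontal with |MD| = 52.4 and D on the +x side, so D = (52.4, 0.00). Since A1 is tangent to MD there, BD ⟂ MD, so B = D + (0, -9.6) = (52.4, -9.60). On A1, D sits at bearing 90° from B; a 65° counterclockwise sweep puts A at bearing 155°, so A = B + 9.6·(cos 155°, sin 155°) = (43.7, -5.54). The tangent condition forces BA to be normal to AF, so AF runs along (−sin 155°, cos 155°); with |AF| = 15.5, F = (37.1, -19.6). Then |DF| = |F − D| = 24.8.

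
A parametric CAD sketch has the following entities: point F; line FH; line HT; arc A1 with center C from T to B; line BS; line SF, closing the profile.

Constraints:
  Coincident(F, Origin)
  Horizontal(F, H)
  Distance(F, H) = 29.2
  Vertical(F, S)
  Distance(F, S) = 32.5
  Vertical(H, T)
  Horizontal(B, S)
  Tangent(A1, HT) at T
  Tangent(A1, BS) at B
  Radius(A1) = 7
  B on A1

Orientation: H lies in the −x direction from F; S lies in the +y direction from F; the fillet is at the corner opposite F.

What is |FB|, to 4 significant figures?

39.36

F is at the origin; F and H share the same y with |FH| = 29.2 and H on the −x side, so H = (-29.20, 0.000). FS is vertical with |FS| = 32.5 and S on the +y side, so S = (0.000, 32.50). The virtual corner opposite F is at (-29.20, 32.50). Since A1 is tangent to HT there, CT ⟂ HT and since A1 is tangent to BS there, CB ⟂ BS, with radius 7.0, so the center C sits 7.0 in from both sides at C = (-22.20, 25.50). That places the tangent points at T = (-29.20, 25.50) on HT and B = (-22.20, 32.50) on BS. Then |FB| = |B − F| = 39.36.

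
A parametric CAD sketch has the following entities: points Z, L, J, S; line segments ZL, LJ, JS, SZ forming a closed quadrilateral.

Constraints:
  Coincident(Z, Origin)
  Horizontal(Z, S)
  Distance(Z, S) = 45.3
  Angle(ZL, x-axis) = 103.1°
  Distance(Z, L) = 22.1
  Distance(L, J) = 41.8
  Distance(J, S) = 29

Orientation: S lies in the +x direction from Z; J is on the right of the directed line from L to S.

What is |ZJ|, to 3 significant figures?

22.9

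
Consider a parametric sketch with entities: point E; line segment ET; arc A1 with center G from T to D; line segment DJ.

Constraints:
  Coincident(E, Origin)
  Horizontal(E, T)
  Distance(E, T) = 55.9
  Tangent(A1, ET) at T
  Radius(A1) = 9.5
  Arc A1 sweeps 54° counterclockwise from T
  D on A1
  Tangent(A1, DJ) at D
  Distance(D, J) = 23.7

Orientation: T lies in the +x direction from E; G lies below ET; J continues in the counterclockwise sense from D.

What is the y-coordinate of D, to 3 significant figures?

-3.92

E is at the origin; E and T share the same y with |ET| = 55.9 and T on the +x side, so T = (55.9, 0.00). A1 meets ET tangentially, so GT is at right angles to ET, so G = T + (0, -9.5) = (55.9, -9.50). On A1, T sits at bearing 90° from G; a 54° counterclockwise sweep puts D at bearing 144°, so D = G + 9.5·(cos 144°, sin 144°) = (48.2, -3.92). So D.y = -3.92.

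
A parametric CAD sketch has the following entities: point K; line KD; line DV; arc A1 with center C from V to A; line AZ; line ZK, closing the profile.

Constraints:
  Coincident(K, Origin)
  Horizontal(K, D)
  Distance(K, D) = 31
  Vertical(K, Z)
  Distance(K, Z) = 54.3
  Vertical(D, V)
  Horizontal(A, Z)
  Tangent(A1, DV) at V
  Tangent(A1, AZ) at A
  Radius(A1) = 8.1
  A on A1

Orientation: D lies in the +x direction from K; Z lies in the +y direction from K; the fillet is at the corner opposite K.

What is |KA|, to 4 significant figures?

58.93

K is at the origin; K and D share the same y with |KD| = 31.0 and D on the +x side, so D = (31.00, 0.000). KZ is vertical with |KZ| = 54.3 and Z on the +y side, so Z = (0.000, 54.30). The virtual corner opposite K is at (31.00, 54.30). Since A1 is tangent to DV there, CV ⟂ DV and the tangent condition forces CA to be normal to AZ, with radius 8.1, so the center C sits 8.1 in from both sides at C = (22.90, 46.20). That places the tangent points at V = (31.00, 46.20) on DV and A = (22.90, 54.30) on AZ. Then |KA| = |A − K| = 58.93.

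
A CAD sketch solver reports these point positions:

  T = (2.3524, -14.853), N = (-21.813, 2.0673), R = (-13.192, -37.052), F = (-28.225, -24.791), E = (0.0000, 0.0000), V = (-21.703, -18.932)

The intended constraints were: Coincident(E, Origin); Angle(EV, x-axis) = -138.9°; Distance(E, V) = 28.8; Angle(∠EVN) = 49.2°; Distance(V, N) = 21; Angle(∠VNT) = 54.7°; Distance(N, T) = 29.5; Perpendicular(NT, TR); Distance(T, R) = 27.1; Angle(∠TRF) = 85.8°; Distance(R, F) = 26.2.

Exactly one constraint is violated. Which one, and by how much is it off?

Distance(R, F) = 26.2 — off by 6.80.

E = (0.00, 0.00) ✓; EV at -138.9° ✓; |EV| = 28.80 ✓; ∠EVN = 49.20° ✓; |VN| = 21.00 ✓; ∠VNT = 54.70° ✓; |NT| = 29.50 ✓; ∠(NT, TR) = 90.00° ✓; |TR| = 27.10 ✓; ∠TRF = 85.80° ✓; |RF| = 19.40 ✗.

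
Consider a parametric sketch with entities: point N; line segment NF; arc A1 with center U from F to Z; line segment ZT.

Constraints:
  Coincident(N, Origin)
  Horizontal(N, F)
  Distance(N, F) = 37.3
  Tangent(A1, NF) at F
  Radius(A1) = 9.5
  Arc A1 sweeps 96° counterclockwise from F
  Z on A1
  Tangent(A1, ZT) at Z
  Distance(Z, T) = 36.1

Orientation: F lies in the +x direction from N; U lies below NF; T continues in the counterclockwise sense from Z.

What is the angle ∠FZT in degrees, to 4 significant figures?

132.0°

N is at the origin; NF is horizontal with |NF| = 37.3 and F on the +x side, so F = (37.30, 0.000). The tangent condition forces UF to be normal to NF, so U = F + (0, -9.5) = (37.30, -9.500). On A1, F sits at bearing 90° from U; a 96° counterclockwise sweep puts Z at bearing 186°, so Z = U + 9.5·(cos 186°, sin 186°) = (27.85, -10.49). A1 meets ZT tangentially, so UZ is at right angles to ZT, so ZT runs along (−sin 186°, cos 186°); with |ZT| = 36.1, T = (31.63, -46.40). Then cos ∠FZT = ZF·ZT / (|ZF||ZT|), giving 132.0°.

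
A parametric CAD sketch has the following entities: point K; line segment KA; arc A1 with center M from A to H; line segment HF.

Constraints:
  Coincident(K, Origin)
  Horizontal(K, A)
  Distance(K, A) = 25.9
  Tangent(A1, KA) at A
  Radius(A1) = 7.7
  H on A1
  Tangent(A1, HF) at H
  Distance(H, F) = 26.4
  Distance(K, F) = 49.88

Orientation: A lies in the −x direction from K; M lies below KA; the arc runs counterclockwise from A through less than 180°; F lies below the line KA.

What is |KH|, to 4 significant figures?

34.10

K is at the origin; K and A share the same y with |KA| = 25.9 and A on the −x side, so A = (-25.90, 0.000). A1 meets KA tangentially, so MA is at right angles to KA, so M = A + (0, -7.7) = (-25.90, -7.700). Since MH ⟂ HF (tangency), |MF| = √(7.7² + 26.4²) = 27.50 regardless of where H sits on A1. So F lies on both circle(K, 49.88) and circle(M, 27.50); the below-KA intersection is F = (-37.88, -32.45). H is the foot of the tangent from F: H = (-33.49, -6.421).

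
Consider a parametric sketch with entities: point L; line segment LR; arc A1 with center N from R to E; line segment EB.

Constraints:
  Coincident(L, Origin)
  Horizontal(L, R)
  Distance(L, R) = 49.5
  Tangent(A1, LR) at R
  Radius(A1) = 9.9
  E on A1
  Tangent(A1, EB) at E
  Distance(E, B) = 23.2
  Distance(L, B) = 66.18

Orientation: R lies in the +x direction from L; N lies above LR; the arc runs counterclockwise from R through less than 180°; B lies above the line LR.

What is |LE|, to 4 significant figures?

60.35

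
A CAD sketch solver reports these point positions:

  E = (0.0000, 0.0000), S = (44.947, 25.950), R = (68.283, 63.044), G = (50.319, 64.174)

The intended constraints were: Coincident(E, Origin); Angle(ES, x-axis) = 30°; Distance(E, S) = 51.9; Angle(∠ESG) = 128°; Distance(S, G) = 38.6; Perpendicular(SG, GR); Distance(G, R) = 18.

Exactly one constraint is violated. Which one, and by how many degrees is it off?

Perpendicular(SG, GR) — off by 4.40°.

E = (0.00, 0.00) ✓; ES at 30.00° ✓; |ES| = 51.90 ✓; ∠ESG = 128.0° ✓; |SG| = 38.60 ✓; ∠(SG, GR) = 85.60° ✗; |GR| = 18.00 ✓.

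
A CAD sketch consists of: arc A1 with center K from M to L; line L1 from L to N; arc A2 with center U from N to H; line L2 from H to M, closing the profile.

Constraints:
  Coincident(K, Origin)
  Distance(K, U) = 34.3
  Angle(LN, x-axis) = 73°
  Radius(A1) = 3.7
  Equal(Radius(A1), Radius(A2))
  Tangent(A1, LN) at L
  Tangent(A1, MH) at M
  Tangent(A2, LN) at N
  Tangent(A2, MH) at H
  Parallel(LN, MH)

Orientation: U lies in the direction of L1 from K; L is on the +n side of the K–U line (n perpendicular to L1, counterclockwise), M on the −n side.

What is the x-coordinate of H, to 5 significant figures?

13.567

Tangency of A1 to both parallel lines with radius 3.7 puts L and M at K ± 3.7·n: L = (-3.5383, 1.0818), M = (3.5383, -1.0818). Equal radii place N and H the same way about U: N = U + 3.7·n = (6.4900, 33.883), H = U − 3.7·n = (13.567, 31.719). So H.x = 13.567.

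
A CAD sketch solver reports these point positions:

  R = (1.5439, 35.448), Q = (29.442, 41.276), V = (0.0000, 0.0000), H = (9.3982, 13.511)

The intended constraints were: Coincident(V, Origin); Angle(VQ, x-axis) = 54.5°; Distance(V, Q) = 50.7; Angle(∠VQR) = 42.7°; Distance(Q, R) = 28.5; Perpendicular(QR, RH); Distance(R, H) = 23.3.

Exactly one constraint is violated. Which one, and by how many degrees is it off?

Perpendicular(QR, RH) — off by 7.90°.

V = (0.00, 0.00) ✓; VQ at 54.50° ✓; |VQ| = 50.70 ✓; ∠VQR = 42.70° ✓; |QR| = 28.50 ✓; ∠(QR, RH) = 97.90° ✗; |RH| = 23.30 ✓.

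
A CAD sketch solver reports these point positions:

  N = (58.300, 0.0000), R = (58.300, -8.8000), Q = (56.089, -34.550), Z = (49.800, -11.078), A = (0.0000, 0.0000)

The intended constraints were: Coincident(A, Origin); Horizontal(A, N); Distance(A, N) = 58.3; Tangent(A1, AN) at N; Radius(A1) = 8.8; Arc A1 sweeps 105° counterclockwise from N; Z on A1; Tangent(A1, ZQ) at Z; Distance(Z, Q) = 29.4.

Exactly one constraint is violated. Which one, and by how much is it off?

Distance(Z, Q) = 29.4 — off by 5.10.

A = (0.00, 0.00) ✓; A.y = 0.00, N.y = 0.00 ✓; |AN| = 58.30 ✓; ∠(RN, NA) = 90.00° ✓; |RN| = 8.800 ✓; bearing(R→Z) − bearing(R→N) = 105.0° ✓; |RZ| = 8.800 ✓; ∠(RZ, ZQ) = 90.00° ✓; |ZQ| = 24.30 ✗.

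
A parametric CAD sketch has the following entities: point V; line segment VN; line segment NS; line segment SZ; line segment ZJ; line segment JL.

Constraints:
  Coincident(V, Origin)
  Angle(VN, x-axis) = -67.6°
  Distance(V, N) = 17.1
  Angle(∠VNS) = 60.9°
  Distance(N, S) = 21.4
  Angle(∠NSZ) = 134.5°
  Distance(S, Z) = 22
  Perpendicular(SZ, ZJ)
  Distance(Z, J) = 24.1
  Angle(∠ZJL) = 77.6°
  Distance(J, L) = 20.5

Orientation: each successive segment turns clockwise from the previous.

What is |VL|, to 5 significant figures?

0.50308

The perpendicularity gives ZJ at right angles to SZ, so ZJ runs at 37.800°; with |ZJ| = 24.1, J = (-9.1788, 18.841). ∠ZJL = 77.6° gives JL at -64.600° from the x-axis; with |JL| = 20.5, L = (-0.38560, 0.32311). Then |VL| = |L − V| = 0.50308.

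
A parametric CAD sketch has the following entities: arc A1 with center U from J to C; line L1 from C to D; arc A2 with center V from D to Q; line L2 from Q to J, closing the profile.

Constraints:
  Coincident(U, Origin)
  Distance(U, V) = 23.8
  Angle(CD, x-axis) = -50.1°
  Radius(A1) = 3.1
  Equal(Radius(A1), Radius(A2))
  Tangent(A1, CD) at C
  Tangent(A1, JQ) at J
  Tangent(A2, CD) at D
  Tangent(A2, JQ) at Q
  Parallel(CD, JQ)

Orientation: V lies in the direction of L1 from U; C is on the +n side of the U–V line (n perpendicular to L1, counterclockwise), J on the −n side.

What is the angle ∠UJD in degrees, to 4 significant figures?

75.40°

The slot axis is L1's direction at -50.1°, so u = (cos -50.1°, sin -50.1°) = (0.6414, -0.7672) and n = (−sin -50.1°, cos -50.1°) = (0.7672, 0.6414). U is at the origin and V lies 23.8 along u from U, so V = 23.8·u = (15.27, -18.26). Tangency of A1 to both parallel lines with radius 3.1 puts C and J at U ± 3.1·n: C = (2.378, 1.988), J = (-2.378, -1.988). Equal radii place D and Q the same way about V: D = V + 3.1·n = (17.64, -16.27), Q = V − 3.1·n = (12.89, -20.25). Then cos ∠UJD = JU·JD / (|JU||JD|), giving 75.40°.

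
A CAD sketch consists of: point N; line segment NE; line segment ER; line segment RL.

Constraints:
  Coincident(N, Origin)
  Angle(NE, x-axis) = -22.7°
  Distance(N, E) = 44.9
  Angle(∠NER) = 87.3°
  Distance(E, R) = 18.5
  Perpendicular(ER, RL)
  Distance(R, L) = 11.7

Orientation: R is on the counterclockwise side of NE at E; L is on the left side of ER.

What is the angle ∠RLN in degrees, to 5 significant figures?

153.70°

N is at the origin; NE runs at -22.7° with length 44.9, so E = 44.9·(cos -22.7°, sin -22.7°) = (41.422, -17.327). ∠NER = 87.3°, so ER runs at -22.7° + (180° − 87.3°) = 70.000° from the x-axis; with |ER| = 18.5, R = E + 18.5·(cos 70.000°, sin 70.000°) = (47.749, 0.057132). The perpendicularity gives RL at right angles to ER; with |RL| = 11.7 on the left of ER, L = R + 11.7·(-0.93969, 0.34202) = (36.755, 4.0588). Then cos ∠RLN = LR·LN / (|LR||LN|), giving 153.70°.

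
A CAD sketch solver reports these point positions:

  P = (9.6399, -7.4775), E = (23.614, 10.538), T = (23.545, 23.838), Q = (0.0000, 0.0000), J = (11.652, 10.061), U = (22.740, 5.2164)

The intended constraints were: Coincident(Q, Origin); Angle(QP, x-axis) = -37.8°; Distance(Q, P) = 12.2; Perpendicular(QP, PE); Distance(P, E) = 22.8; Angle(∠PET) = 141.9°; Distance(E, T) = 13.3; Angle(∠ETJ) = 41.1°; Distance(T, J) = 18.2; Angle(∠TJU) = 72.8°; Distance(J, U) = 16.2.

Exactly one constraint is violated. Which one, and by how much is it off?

Distance(J, U) = 16.2 — off by 4.10.

Q = (0.00, 0.00) ✓; QP at -37.80° ✓; |QP| = 12.20 ✓; ∠(QP, PE) = 90.00° ✓; |PE| = 22.80 ✓; ∠PET = 141.9° ✓; |ET| = 13.30 ✓; ∠ETJ = 41.10° ✓; |TJ| = 18.20 ✓; ∠TJU = 72.80° ✓; |JU| = 12.10 ✗.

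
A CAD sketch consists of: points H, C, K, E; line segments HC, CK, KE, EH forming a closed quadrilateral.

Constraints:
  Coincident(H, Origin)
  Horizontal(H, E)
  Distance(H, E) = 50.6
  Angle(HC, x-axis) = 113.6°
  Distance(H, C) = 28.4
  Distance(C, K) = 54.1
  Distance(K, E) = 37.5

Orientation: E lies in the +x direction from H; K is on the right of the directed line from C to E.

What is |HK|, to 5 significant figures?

26.549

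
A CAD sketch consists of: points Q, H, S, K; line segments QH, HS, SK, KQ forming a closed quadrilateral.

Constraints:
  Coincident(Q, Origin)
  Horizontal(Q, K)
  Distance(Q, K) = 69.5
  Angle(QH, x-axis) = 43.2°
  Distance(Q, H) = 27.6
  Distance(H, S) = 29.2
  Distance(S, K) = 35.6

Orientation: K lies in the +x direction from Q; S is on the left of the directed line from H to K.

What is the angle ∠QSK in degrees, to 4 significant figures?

97.02°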